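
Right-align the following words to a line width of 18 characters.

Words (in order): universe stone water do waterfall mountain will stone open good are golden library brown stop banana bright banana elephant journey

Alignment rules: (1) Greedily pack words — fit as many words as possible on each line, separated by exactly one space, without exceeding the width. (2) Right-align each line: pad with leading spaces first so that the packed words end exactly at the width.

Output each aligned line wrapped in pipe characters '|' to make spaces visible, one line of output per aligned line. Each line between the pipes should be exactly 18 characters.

Answer: |    universe stone|
|water do waterfall|
|     mountain will|
|   stone open good|
|are golden library|
| brown stop banana|
|     bright banana|
|  elephant journey|

Derivation:
Line 1: ['universe', 'stone'] (min_width=14, slack=4)
Line 2: ['water', 'do', 'waterfall'] (min_width=18, slack=0)
Line 3: ['mountain', 'will'] (min_width=13, slack=5)
Line 4: ['stone', 'open', 'good'] (min_width=15, slack=3)
Line 5: ['are', 'golden', 'library'] (min_width=18, slack=0)
Line 6: ['brown', 'stop', 'banana'] (min_width=17, slack=1)
Line 7: ['bright', 'banana'] (min_width=13, slack=5)
Line 8: ['elephant', 'journey'] (min_width=16, slack=2)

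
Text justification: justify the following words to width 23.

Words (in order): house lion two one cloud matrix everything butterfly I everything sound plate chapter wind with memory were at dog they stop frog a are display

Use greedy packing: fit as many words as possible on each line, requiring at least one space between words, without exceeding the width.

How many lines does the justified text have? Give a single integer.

Line 1: ['house', 'lion', 'two', 'one'] (min_width=18, slack=5)
Line 2: ['cloud', 'matrix', 'everything'] (min_width=23, slack=0)
Line 3: ['butterfly', 'I', 'everything'] (min_width=22, slack=1)
Line 4: ['sound', 'plate', 'chapter'] (min_width=19, slack=4)
Line 5: ['wind', 'with', 'memory', 'were'] (min_width=21, slack=2)
Line 6: ['at', 'dog', 'they', 'stop', 'frog', 'a'] (min_width=23, slack=0)
Line 7: ['are', 'display'] (min_width=11, slack=12)
Total lines: 7

Answer: 7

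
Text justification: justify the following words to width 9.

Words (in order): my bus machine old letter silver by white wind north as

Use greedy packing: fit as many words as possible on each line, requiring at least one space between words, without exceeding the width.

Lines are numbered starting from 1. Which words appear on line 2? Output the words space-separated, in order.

Answer: machine

Derivation:
Line 1: ['my', 'bus'] (min_width=6, slack=3)
Line 2: ['machine'] (min_width=7, slack=2)
Line 3: ['old'] (min_width=3, slack=6)
Line 4: ['letter'] (min_width=6, slack=3)
Line 5: ['silver', 'by'] (min_width=9, slack=0)
Line 6: ['white'] (min_width=5, slack=4)
Line 7: ['wind'] (min_width=4, slack=5)
Line 8: ['north', 'as'] (min_width=8, slack=1)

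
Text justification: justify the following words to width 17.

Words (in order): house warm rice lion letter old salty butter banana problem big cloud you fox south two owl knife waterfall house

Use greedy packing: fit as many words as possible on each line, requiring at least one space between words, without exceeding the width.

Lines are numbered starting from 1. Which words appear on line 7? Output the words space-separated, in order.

Answer: knife waterfall

Derivation:
Line 1: ['house', 'warm', 'rice'] (min_width=15, slack=2)
Line 2: ['lion', 'letter', 'old'] (min_width=15, slack=2)
Line 3: ['salty', 'butter'] (min_width=12, slack=5)
Line 4: ['banana', 'problem'] (min_width=14, slack=3)
Line 5: ['big', 'cloud', 'you', 'fox'] (min_width=17, slack=0)
Line 6: ['south', 'two', 'owl'] (min_width=13, slack=4)
Line 7: ['knife', 'waterfall'] (min_width=15, slack=2)
Line 8: ['house'] (min_width=5, slack=12)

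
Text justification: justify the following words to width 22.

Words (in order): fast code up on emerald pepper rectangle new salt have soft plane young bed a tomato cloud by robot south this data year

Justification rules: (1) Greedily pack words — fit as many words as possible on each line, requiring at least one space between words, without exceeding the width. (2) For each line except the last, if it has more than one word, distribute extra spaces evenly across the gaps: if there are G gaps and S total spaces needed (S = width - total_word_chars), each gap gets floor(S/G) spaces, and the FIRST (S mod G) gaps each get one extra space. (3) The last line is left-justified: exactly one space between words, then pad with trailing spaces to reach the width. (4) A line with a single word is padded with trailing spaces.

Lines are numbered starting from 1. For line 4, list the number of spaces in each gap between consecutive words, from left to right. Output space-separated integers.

Answer: 2 1 1

Derivation:
Line 1: ['fast', 'code', 'up', 'on'] (min_width=15, slack=7)
Line 2: ['emerald', 'pepper'] (min_width=14, slack=8)
Line 3: ['rectangle', 'new', 'salt'] (min_width=18, slack=4)
Line 4: ['have', 'soft', 'plane', 'young'] (min_width=21, slack=1)
Line 5: ['bed', 'a', 'tomato', 'cloud', 'by'] (min_width=21, slack=1)
Line 6: ['robot', 'south', 'this', 'data'] (min_width=21, slack=1)
Line 7: ['year'] (min_width=4, slack=18)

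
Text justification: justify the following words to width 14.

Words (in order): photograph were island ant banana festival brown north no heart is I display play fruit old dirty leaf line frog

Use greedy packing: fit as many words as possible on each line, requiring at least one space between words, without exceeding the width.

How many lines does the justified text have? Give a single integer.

Answer: 9

Derivation:
Line 1: ['photograph'] (min_width=10, slack=4)
Line 2: ['were', 'island'] (min_width=11, slack=3)
Line 3: ['ant', 'banana'] (min_width=10, slack=4)
Line 4: ['festival', 'brown'] (min_width=14, slack=0)
Line 5: ['north', 'no', 'heart'] (min_width=14, slack=0)
Line 6: ['is', 'I', 'display'] (min_width=12, slack=2)
Line 7: ['play', 'fruit', 'old'] (min_width=14, slack=0)
Line 8: ['dirty', 'leaf'] (min_width=10, slack=4)
Line 9: ['line', 'frog'] (min_width=9, slack=5)
Total lines: 9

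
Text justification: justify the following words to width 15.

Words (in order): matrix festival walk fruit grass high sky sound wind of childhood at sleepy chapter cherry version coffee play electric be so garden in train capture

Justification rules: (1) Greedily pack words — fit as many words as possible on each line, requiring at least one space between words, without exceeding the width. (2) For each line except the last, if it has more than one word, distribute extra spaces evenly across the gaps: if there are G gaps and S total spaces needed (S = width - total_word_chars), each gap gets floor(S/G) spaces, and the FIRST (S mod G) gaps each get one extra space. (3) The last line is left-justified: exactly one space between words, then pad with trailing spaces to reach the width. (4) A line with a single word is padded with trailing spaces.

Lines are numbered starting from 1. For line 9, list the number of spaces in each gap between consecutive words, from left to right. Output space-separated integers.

Line 1: ['matrix', 'festival'] (min_width=15, slack=0)
Line 2: ['walk', 'fruit'] (min_width=10, slack=5)
Line 3: ['grass', 'high', 'sky'] (min_width=14, slack=1)
Line 4: ['sound', 'wind', 'of'] (min_width=13, slack=2)
Line 5: ['childhood', 'at'] (min_width=12, slack=3)
Line 6: ['sleepy', 'chapter'] (min_width=14, slack=1)
Line 7: ['cherry', 'version'] (min_width=14, slack=1)
Line 8: ['coffee', 'play'] (min_width=11, slack=4)
Line 9: ['electric', 'be', 'so'] (min_width=14, slack=1)
Line 10: ['garden', 'in', 'train'] (min_width=15, slack=0)
Line 11: ['capture'] (min_width=7, slack=8)

Answer: 2 1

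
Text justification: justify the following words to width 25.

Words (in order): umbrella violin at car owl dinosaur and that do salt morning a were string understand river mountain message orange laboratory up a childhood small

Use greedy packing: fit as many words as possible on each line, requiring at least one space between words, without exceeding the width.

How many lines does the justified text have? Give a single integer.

Line 1: ['umbrella', 'violin', 'at', 'car'] (min_width=22, slack=3)
Line 2: ['owl', 'dinosaur', 'and', 'that', 'do'] (min_width=24, slack=1)
Line 3: ['salt', 'morning', 'a', 'were'] (min_width=19, slack=6)
Line 4: ['string', 'understand', 'river'] (min_width=23, slack=2)
Line 5: ['mountain', 'message', 'orange'] (min_width=23, slack=2)
Line 6: ['laboratory', 'up', 'a', 'childhood'] (min_width=25, slack=0)
Line 7: ['small'] (min_width=5, slack=20)
Total lines: 7

Answer: 7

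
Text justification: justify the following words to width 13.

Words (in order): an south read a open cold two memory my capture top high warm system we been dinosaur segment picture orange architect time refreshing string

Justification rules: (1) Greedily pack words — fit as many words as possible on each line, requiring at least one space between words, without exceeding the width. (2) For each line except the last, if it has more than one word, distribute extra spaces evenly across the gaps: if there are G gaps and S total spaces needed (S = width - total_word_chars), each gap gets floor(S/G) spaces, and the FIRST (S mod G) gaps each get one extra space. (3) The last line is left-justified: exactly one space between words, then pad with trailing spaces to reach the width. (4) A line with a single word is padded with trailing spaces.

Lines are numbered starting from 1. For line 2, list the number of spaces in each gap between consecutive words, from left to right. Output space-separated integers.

Answer: 2 2

Derivation:
Line 1: ['an', 'south', 'read'] (min_width=13, slack=0)
Line 2: ['a', 'open', 'cold'] (min_width=11, slack=2)
Line 3: ['two', 'memory', 'my'] (min_width=13, slack=0)
Line 4: ['capture', 'top'] (min_width=11, slack=2)
Line 5: ['high', 'warm'] (min_width=9, slack=4)
Line 6: ['system', 'we'] (min_width=9, slack=4)
Line 7: ['been', 'dinosaur'] (min_width=13, slack=0)
Line 8: ['segment'] (min_width=7, slack=6)
Line 9: ['picture'] (min_width=7, slack=6)
Line 10: ['orange'] (min_width=6, slack=7)
Line 11: ['architect'] (min_width=9, slack=4)
Line 12: ['time'] (min_width=4, slack=9)
Line 13: ['refreshing'] (min_width=10, slack=3)
Line 14: ['string'] (min_width=6, slack=7)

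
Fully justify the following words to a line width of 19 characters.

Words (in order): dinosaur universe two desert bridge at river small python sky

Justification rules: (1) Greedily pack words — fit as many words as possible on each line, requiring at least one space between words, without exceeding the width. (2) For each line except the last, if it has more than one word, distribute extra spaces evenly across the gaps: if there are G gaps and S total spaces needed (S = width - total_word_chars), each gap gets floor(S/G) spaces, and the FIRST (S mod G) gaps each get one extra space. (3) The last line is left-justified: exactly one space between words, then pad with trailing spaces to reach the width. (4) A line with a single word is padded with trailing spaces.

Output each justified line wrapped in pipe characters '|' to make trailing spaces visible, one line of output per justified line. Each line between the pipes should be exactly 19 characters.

Answer: |dinosaur   universe|
|two  desert  bridge|
|at    river   small|
|python sky         |

Derivation:
Line 1: ['dinosaur', 'universe'] (min_width=17, slack=2)
Line 2: ['two', 'desert', 'bridge'] (min_width=17, slack=2)
Line 3: ['at', 'river', 'small'] (min_width=14, slack=5)
Line 4: ['python', 'sky'] (min_width=10, slack=9)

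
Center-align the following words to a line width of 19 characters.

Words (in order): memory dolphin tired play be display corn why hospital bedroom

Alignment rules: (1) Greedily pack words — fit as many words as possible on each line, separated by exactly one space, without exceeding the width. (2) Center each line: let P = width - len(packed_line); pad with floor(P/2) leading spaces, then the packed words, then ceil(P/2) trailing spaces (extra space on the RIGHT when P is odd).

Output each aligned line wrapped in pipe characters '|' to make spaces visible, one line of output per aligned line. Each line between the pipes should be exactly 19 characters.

Line 1: ['memory', 'dolphin'] (min_width=14, slack=5)
Line 2: ['tired', 'play', 'be'] (min_width=13, slack=6)
Line 3: ['display', 'corn', 'why'] (min_width=16, slack=3)
Line 4: ['hospital', 'bedroom'] (min_width=16, slack=3)

Answer: |  memory dolphin   |
|   tired play be   |
| display corn why  |
| hospital bedroom  |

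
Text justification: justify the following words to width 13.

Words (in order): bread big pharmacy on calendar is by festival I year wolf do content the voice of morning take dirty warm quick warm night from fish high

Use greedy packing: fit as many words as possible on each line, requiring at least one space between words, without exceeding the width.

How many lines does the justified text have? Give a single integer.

Answer: 12

Derivation:
Line 1: ['bread', 'big'] (min_width=9, slack=4)
Line 2: ['pharmacy', 'on'] (min_width=11, slack=2)
Line 3: ['calendar', 'is'] (min_width=11, slack=2)
Line 4: ['by', 'festival', 'I'] (min_width=13, slack=0)
Line 5: ['year', 'wolf', 'do'] (min_width=12, slack=1)
Line 6: ['content', 'the'] (min_width=11, slack=2)
Line 7: ['voice', 'of'] (min_width=8, slack=5)
Line 8: ['morning', 'take'] (min_width=12, slack=1)
Line 9: ['dirty', 'warm'] (min_width=10, slack=3)
Line 10: ['quick', 'warm'] (min_width=10, slack=3)
Line 11: ['night', 'from'] (min_width=10, slack=3)
Line 12: ['fish', 'high'] (min_width=9, slack=4)
Total lines: 12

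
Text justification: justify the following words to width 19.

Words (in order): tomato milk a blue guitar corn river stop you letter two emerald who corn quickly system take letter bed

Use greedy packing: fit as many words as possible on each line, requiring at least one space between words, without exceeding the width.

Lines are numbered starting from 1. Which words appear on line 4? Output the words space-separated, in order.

Line 1: ['tomato', 'milk', 'a', 'blue'] (min_width=18, slack=1)
Line 2: ['guitar', 'corn', 'river'] (min_width=17, slack=2)
Line 3: ['stop', 'you', 'letter', 'two'] (min_width=19, slack=0)
Line 4: ['emerald', 'who', 'corn'] (min_width=16, slack=3)
Line 5: ['quickly', 'system', 'take'] (min_width=19, slack=0)
Line 6: ['letter', 'bed'] (min_width=10, slack=9)

Answer: emerald who corn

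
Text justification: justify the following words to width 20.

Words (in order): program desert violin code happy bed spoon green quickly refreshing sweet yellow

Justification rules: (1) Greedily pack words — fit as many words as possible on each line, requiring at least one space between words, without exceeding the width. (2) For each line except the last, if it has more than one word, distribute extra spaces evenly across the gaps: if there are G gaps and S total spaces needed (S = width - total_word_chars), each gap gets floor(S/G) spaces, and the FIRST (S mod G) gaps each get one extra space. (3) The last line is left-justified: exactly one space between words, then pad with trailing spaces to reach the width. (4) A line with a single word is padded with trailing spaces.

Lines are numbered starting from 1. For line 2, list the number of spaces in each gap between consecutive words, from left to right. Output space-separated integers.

Line 1: ['program', 'desert'] (min_width=14, slack=6)
Line 2: ['violin', 'code', 'happy'] (min_width=17, slack=3)
Line 3: ['bed', 'spoon', 'green'] (min_width=15, slack=5)
Line 4: ['quickly', 'refreshing'] (min_width=18, slack=2)
Line 5: ['sweet', 'yellow'] (min_width=12, slack=8)

Answer: 3 2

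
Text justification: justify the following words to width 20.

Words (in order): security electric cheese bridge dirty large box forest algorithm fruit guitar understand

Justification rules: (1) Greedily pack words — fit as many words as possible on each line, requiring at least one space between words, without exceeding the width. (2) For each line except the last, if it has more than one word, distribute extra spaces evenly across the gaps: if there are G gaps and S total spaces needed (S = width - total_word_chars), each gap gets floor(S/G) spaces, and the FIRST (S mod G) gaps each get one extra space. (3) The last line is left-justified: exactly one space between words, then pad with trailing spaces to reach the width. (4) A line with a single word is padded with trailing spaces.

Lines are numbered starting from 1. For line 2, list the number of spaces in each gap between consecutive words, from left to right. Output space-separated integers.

Answer: 2 1

Derivation:
Line 1: ['security', 'electric'] (min_width=17, slack=3)
Line 2: ['cheese', 'bridge', 'dirty'] (min_width=19, slack=1)
Line 3: ['large', 'box', 'forest'] (min_width=16, slack=4)
Line 4: ['algorithm', 'fruit'] (min_width=15, slack=5)
Line 5: ['guitar', 'understand'] (min_width=17, slack=3)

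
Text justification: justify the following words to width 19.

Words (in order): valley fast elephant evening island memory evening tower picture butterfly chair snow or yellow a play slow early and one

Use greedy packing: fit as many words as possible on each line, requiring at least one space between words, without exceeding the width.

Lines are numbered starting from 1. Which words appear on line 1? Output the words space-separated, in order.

Line 1: ['valley', 'fast'] (min_width=11, slack=8)
Line 2: ['elephant', 'evening'] (min_width=16, slack=3)
Line 3: ['island', 'memory'] (min_width=13, slack=6)
Line 4: ['evening', 'tower'] (min_width=13, slack=6)
Line 5: ['picture', 'butterfly'] (min_width=17, slack=2)
Line 6: ['chair', 'snow', 'or'] (min_width=13, slack=6)
Line 7: ['yellow', 'a', 'play', 'slow'] (min_width=18, slack=1)
Line 8: ['early', 'and', 'one'] (min_width=13, slack=6)

Answer: valley fast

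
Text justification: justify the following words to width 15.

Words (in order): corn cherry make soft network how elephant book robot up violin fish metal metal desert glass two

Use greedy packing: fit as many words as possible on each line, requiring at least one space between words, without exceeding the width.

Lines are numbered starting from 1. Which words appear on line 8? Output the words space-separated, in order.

Answer: glass two

Derivation:
Line 1: ['corn', 'cherry'] (min_width=11, slack=4)
Line 2: ['make', 'soft'] (min_width=9, slack=6)
Line 3: ['network', 'how'] (min_width=11, slack=4)
Line 4: ['elephant', 'book'] (min_width=13, slack=2)
Line 5: ['robot', 'up', 'violin'] (min_width=15, slack=0)
Line 6: ['fish', 'metal'] (min_width=10, slack=5)
Line 7: ['metal', 'desert'] (min_width=12, slack=3)
Line 8: ['glass', 'two'] (min_width=9, slack=6)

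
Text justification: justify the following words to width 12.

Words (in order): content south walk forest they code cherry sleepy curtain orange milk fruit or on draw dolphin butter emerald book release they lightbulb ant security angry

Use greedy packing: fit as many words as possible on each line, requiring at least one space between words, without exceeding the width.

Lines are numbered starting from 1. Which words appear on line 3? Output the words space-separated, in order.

Answer: forest they

Derivation:
Line 1: ['content'] (min_width=7, slack=5)
Line 2: ['south', 'walk'] (min_width=10, slack=2)
Line 3: ['forest', 'they'] (min_width=11, slack=1)
Line 4: ['code', 'cherry'] (min_width=11, slack=1)
Line 5: ['sleepy'] (min_width=6, slack=6)
Line 6: ['curtain'] (min_width=7, slack=5)
Line 7: ['orange', 'milk'] (min_width=11, slack=1)
Line 8: ['fruit', 'or', 'on'] (min_width=11, slack=1)
Line 9: ['draw', 'dolphin'] (min_width=12, slack=0)
Line 10: ['butter'] (min_width=6, slack=6)
Line 11: ['emerald', 'book'] (min_width=12, slack=0)
Line 12: ['release', 'they'] (min_width=12, slack=0)
Line 13: ['lightbulb'] (min_width=9, slack=3)
Line 14: ['ant', 'security'] (min_width=12, slack=0)
Line 15: ['angry'] (min_width=5, slack=7)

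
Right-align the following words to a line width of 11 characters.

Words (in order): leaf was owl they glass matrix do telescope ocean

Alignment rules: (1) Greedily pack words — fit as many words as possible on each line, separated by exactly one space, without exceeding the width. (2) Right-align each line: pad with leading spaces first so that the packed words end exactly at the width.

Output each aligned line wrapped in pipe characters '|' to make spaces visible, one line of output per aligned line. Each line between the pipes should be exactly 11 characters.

Line 1: ['leaf', 'was'] (min_width=8, slack=3)
Line 2: ['owl', 'they'] (min_width=8, slack=3)
Line 3: ['glass'] (min_width=5, slack=6)
Line 4: ['matrix', 'do'] (min_width=9, slack=2)
Line 5: ['telescope'] (min_width=9, slack=2)
Line 6: ['ocean'] (min_width=5, slack=6)

Answer: |   leaf was|
|   owl they|
|      glass|
|  matrix do|
|  telescope|
|      ocean|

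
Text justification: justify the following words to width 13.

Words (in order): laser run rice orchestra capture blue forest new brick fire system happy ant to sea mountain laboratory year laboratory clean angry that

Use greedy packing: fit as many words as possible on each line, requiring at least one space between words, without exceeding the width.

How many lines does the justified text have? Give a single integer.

Answer: 14

Derivation:
Line 1: ['laser', 'run'] (min_width=9, slack=4)
Line 2: ['rice'] (min_width=4, slack=9)
Line 3: ['orchestra'] (min_width=9, slack=4)
Line 4: ['capture', 'blue'] (min_width=12, slack=1)
Line 5: ['forest', 'new'] (min_width=10, slack=3)
Line 6: ['brick', 'fire'] (min_width=10, slack=3)
Line 7: ['system', 'happy'] (min_width=12, slack=1)
Line 8: ['ant', 'to', 'sea'] (min_width=10, slack=3)
Line 9: ['mountain'] (min_width=8, slack=5)
Line 10: ['laboratory'] (min_width=10, slack=3)
Line 11: ['year'] (min_width=4, slack=9)
Line 12: ['laboratory'] (min_width=10, slack=3)
Line 13: ['clean', 'angry'] (min_width=11, slack=2)
Line 14: ['that'] (min_width=4, slack=9)
Total lines: 14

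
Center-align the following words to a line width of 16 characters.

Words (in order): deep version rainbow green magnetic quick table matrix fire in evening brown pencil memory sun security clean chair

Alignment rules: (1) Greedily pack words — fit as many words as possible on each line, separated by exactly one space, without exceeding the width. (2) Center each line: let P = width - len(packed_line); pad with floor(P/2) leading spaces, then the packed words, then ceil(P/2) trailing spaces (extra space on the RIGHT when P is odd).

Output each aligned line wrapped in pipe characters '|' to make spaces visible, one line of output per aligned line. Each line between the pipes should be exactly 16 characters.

Answer: |  deep version  |
| rainbow green  |
| magnetic quick |
|  table matrix  |
|fire in evening |
|  brown pencil  |
|   memory sun   |
| security clean |
|     chair      |

Derivation:
Line 1: ['deep', 'version'] (min_width=12, slack=4)
Line 2: ['rainbow', 'green'] (min_width=13, slack=3)
Line 3: ['magnetic', 'quick'] (min_width=14, slack=2)
Line 4: ['table', 'matrix'] (min_width=12, slack=4)
Line 5: ['fire', 'in', 'evening'] (min_width=15, slack=1)
Line 6: ['brown', 'pencil'] (min_width=12, slack=4)
Line 7: ['memory', 'sun'] (min_width=10, slack=6)
Line 8: ['security', 'clean'] (min_width=14, slack=2)
Line 9: ['chair'] (min_width=5, slack=11)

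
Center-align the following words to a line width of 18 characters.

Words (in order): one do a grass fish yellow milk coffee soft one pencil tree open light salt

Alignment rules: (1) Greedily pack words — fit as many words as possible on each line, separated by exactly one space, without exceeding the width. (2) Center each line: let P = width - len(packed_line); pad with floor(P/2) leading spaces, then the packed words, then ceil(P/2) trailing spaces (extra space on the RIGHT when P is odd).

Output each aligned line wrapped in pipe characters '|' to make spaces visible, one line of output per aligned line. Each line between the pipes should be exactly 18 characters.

Line 1: ['one', 'do', 'a', 'grass'] (min_width=14, slack=4)
Line 2: ['fish', 'yellow', 'milk'] (min_width=16, slack=2)
Line 3: ['coffee', 'soft', 'one'] (min_width=15, slack=3)
Line 4: ['pencil', 'tree', 'open'] (min_width=16, slack=2)
Line 5: ['light', 'salt'] (min_width=10, slack=8)

Answer: |  one do a grass  |
| fish yellow milk |
| coffee soft one  |
| pencil tree open |
|    light salt    |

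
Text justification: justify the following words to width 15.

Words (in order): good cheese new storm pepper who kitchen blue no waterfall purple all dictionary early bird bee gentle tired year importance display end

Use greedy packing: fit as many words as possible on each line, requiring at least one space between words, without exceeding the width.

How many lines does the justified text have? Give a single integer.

Answer: 11

Derivation:
Line 1: ['good', 'cheese', 'new'] (min_width=15, slack=0)
Line 2: ['storm', 'pepper'] (min_width=12, slack=3)
Line 3: ['who', 'kitchen'] (min_width=11, slack=4)
Line 4: ['blue', 'no'] (min_width=7, slack=8)
Line 5: ['waterfall'] (min_width=9, slack=6)
Line 6: ['purple', 'all'] (min_width=10, slack=5)
Line 7: ['dictionary'] (min_width=10, slack=5)
Line 8: ['early', 'bird', 'bee'] (min_width=14, slack=1)
Line 9: ['gentle', 'tired'] (min_width=12, slack=3)
Line 10: ['year', 'importance'] (min_width=15, slack=0)
Line 11: ['display', 'end'] (min_width=11, slack=4)
Total lines: 11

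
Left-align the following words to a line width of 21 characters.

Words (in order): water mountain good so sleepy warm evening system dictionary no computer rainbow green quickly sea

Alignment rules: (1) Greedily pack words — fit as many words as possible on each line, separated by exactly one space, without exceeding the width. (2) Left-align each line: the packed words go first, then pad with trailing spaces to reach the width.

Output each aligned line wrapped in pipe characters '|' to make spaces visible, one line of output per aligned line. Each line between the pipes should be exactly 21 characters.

Line 1: ['water', 'mountain', 'good'] (min_width=19, slack=2)
Line 2: ['so', 'sleepy', 'warm'] (min_width=14, slack=7)
Line 3: ['evening', 'system'] (min_width=14, slack=7)
Line 4: ['dictionary', 'no'] (min_width=13, slack=8)
Line 5: ['computer', 'rainbow'] (min_width=16, slack=5)
Line 6: ['green', 'quickly', 'sea'] (min_width=17, slack=4)

Answer: |water mountain good  |
|so sleepy warm       |
|evening system       |
|dictionary no        |
|computer rainbow     |
|green quickly sea    |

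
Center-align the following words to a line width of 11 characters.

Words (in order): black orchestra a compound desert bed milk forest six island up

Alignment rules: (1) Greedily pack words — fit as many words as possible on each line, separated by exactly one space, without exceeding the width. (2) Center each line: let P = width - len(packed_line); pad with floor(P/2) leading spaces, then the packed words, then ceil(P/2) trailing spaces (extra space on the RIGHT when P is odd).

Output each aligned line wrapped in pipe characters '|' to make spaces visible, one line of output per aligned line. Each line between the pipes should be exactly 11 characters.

Line 1: ['black'] (min_width=5, slack=6)
Line 2: ['orchestra', 'a'] (min_width=11, slack=0)
Line 3: ['compound'] (min_width=8, slack=3)
Line 4: ['desert', 'bed'] (min_width=10, slack=1)
Line 5: ['milk', 'forest'] (min_width=11, slack=0)
Line 6: ['six', 'island'] (min_width=10, slack=1)
Line 7: ['up'] (min_width=2, slack=9)

Answer: |   black   |
|orchestra a|
| compound  |
|desert bed |
|milk forest|
|six island |
|    up     |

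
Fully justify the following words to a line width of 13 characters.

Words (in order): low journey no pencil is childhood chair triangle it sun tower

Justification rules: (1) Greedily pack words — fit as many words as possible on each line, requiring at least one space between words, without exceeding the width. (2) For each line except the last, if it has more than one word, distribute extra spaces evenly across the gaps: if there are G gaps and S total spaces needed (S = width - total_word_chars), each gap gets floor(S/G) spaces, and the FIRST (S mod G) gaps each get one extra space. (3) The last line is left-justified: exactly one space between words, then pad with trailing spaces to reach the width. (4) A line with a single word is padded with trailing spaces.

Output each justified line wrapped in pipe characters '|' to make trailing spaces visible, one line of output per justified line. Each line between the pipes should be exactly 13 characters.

Line 1: ['low', 'journey'] (min_width=11, slack=2)
Line 2: ['no', 'pencil', 'is'] (min_width=12, slack=1)
Line 3: ['childhood'] (min_width=9, slack=4)
Line 4: ['chair'] (min_width=5, slack=8)
Line 5: ['triangle', 'it'] (min_width=11, slack=2)
Line 6: ['sun', 'tower'] (min_width=9, slack=4)

Answer: |low   journey|
|no  pencil is|
|childhood    |
|chair        |
|triangle   it|
|sun tower    |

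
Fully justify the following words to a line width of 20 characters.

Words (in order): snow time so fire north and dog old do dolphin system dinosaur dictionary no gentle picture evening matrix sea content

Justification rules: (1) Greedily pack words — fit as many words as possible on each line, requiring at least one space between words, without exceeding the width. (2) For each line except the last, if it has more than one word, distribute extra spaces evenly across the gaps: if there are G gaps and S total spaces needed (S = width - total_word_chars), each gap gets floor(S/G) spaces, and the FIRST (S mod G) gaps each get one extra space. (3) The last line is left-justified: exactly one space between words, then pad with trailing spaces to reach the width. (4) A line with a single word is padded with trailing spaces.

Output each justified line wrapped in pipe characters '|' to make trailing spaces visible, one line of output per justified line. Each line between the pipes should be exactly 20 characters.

Line 1: ['snow', 'time', 'so', 'fire'] (min_width=17, slack=3)
Line 2: ['north', 'and', 'dog', 'old', 'do'] (min_width=20, slack=0)
Line 3: ['dolphin', 'system'] (min_width=14, slack=6)
Line 4: ['dinosaur', 'dictionary'] (min_width=19, slack=1)
Line 5: ['no', 'gentle', 'picture'] (min_width=17, slack=3)
Line 6: ['evening', 'matrix', 'sea'] (min_width=18, slack=2)
Line 7: ['content'] (min_width=7, slack=13)

Answer: |snow  time  so  fire|
|north and dog old do|
|dolphin       system|
|dinosaur  dictionary|
|no   gentle  picture|
|evening  matrix  sea|
|content             |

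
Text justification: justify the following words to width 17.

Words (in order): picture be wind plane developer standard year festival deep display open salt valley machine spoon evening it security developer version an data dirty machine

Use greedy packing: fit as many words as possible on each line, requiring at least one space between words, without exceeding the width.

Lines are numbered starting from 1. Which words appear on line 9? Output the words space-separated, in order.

Line 1: ['picture', 'be', 'wind'] (min_width=15, slack=2)
Line 2: ['plane', 'developer'] (min_width=15, slack=2)
Line 3: ['standard', 'year'] (min_width=13, slack=4)
Line 4: ['festival', 'deep'] (min_width=13, slack=4)
Line 5: ['display', 'open', 'salt'] (min_width=17, slack=0)
Line 6: ['valley', 'machine'] (min_width=14, slack=3)
Line 7: ['spoon', 'evening', 'it'] (min_width=16, slack=1)
Line 8: ['security'] (min_width=8, slack=9)
Line 9: ['developer', 'version'] (min_width=17, slack=0)
Line 10: ['an', 'data', 'dirty'] (min_width=13, slack=4)
Line 11: ['machine'] (min_width=7, slack=10)

Answer: developer version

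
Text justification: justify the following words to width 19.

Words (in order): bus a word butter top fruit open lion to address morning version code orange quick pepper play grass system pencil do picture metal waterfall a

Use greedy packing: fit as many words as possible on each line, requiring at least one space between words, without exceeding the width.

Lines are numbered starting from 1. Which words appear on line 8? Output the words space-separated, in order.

Answer: waterfall a

Derivation:
Line 1: ['bus', 'a', 'word', 'butter'] (min_width=17, slack=2)
Line 2: ['top', 'fruit', 'open', 'lion'] (min_width=19, slack=0)
Line 3: ['to', 'address', 'morning'] (min_width=18, slack=1)
Line 4: ['version', 'code', 'orange'] (min_width=19, slack=0)
Line 5: ['quick', 'pepper', 'play'] (min_width=17, slack=2)
Line 6: ['grass', 'system', 'pencil'] (min_width=19, slack=0)
Line 7: ['do', 'picture', 'metal'] (min_width=16, slack=3)
Line 8: ['waterfall', 'a'] (min_width=11, slack=8)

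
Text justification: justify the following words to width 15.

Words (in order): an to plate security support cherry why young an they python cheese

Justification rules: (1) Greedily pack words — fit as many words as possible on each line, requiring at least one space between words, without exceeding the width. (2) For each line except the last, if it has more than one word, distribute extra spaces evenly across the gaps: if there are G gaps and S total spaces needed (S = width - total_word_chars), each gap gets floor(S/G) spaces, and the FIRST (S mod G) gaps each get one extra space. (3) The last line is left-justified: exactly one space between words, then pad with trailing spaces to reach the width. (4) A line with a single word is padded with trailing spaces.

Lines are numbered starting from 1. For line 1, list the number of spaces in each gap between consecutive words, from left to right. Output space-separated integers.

Answer: 3 3

Derivation:
Line 1: ['an', 'to', 'plate'] (min_width=11, slack=4)
Line 2: ['security'] (min_width=8, slack=7)
Line 3: ['support', 'cherry'] (min_width=14, slack=1)
Line 4: ['why', 'young', 'an'] (min_width=12, slack=3)
Line 5: ['they', 'python'] (min_width=11, slack=4)
Line 6: ['cheese'] (min_width=6, slack=9)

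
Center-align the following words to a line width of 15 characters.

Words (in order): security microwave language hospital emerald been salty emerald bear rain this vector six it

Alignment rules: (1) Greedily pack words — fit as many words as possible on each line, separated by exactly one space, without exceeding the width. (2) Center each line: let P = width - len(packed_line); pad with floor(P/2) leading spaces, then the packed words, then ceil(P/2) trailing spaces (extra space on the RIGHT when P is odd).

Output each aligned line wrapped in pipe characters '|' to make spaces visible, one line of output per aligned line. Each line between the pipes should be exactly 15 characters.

Answer: |   security    |
|   microwave   |
|   language    |
|   hospital    |
| emerald been  |
| salty emerald |
|bear rain this |
| vector six it |

Derivation:
Line 1: ['security'] (min_width=8, slack=7)
Line 2: ['microwave'] (min_width=9, slack=6)
Line 3: ['language'] (min_width=8, slack=7)
Line 4: ['hospital'] (min_width=8, slack=7)
Line 5: ['emerald', 'been'] (min_width=12, slack=3)
Line 6: ['salty', 'emerald'] (min_width=13, slack=2)
Line 7: ['bear', 'rain', 'this'] (min_width=14, slack=1)
Line 8: ['vector', 'six', 'it'] (min_width=13, slack=2)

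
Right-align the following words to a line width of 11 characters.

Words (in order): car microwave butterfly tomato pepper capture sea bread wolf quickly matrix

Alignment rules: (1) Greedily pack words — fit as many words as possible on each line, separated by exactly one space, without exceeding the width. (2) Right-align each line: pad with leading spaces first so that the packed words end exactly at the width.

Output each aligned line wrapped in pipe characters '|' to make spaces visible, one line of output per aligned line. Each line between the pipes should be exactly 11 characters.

Answer: |        car|
|  microwave|
|  butterfly|
|     tomato|
|     pepper|
|capture sea|
| bread wolf|
|    quickly|
|     matrix|

Derivation:
Line 1: ['car'] (min_width=3, slack=8)
Line 2: ['microwave'] (min_width=9, slack=2)
Line 3: ['butterfly'] (min_width=9, slack=2)
Line 4: ['tomato'] (min_width=6, slack=5)
Line 5: ['pepper'] (min_width=6, slack=5)
Line 6: ['capture', 'sea'] (min_width=11, slack=0)
Line 7: ['bread', 'wolf'] (min_width=10, slack=1)
Line 8: ['quickly'] (min_width=7, slack=4)
Line 9: ['matrix'] (min_width=6, slack=5)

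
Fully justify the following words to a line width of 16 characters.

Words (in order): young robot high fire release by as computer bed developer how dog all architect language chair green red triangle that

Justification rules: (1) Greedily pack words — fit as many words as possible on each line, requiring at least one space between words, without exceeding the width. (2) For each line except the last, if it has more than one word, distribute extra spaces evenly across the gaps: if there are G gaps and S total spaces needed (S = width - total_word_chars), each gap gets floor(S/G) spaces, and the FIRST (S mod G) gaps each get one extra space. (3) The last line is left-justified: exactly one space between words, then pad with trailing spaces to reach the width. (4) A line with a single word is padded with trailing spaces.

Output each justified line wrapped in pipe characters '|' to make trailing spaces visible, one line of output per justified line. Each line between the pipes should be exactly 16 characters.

Answer: |young robot high|
|fire  release by|
|as  computer bed|
|developer    how|
|dog          all|
|architect       |
|language   chair|
|green        red|
|triangle that   |

Derivation:
Line 1: ['young', 'robot', 'high'] (min_width=16, slack=0)
Line 2: ['fire', 'release', 'by'] (min_width=15, slack=1)
Line 3: ['as', 'computer', 'bed'] (min_width=15, slack=1)
Line 4: ['developer', 'how'] (min_width=13, slack=3)
Line 5: ['dog', 'all'] (min_width=7, slack=9)
Line 6: ['architect'] (min_width=9, slack=7)
Line 7: ['language', 'chair'] (min_width=14, slack=2)
Line 8: ['green', 'red'] (min_width=9, slack=7)
Line 9: ['triangle', 'that'] (min_width=13, slack=3)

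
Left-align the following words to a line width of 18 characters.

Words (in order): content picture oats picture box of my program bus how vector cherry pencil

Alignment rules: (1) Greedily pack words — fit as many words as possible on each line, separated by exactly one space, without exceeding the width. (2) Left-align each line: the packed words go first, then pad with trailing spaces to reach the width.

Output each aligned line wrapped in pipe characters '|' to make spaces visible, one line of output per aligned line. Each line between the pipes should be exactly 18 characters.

Line 1: ['content', 'picture'] (min_width=15, slack=3)
Line 2: ['oats', 'picture', 'box'] (min_width=16, slack=2)
Line 3: ['of', 'my', 'program', 'bus'] (min_width=17, slack=1)
Line 4: ['how', 'vector', 'cherry'] (min_width=17, slack=1)
Line 5: ['pencil'] (min_width=6, slack=12)

Answer: |content picture   |
|oats picture box  |
|of my program bus |
|how vector cherry |
|pencil            |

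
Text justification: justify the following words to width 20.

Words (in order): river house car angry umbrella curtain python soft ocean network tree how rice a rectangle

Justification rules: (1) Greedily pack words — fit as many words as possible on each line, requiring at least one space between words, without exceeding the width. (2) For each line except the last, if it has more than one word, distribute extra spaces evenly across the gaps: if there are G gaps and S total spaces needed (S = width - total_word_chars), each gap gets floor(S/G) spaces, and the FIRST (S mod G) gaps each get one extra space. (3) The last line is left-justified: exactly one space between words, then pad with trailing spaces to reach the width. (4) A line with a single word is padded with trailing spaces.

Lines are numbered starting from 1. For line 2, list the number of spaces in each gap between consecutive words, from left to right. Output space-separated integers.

Answer: 7

Derivation:
Line 1: ['river', 'house', 'car'] (min_width=15, slack=5)
Line 2: ['angry', 'umbrella'] (min_width=14, slack=6)
Line 3: ['curtain', 'python', 'soft'] (min_width=19, slack=1)
Line 4: ['ocean', 'network', 'tree'] (min_width=18, slack=2)
Line 5: ['how', 'rice', 'a', 'rectangle'] (min_width=20, slack=0)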